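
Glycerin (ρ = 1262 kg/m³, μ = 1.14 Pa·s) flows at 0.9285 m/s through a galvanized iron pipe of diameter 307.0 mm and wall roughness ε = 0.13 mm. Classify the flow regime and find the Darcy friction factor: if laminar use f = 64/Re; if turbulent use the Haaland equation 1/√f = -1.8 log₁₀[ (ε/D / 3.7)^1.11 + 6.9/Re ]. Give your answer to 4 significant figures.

Re = ρVD/μ = 1262·0.9285·0.307/1.14 = 315.6.
Re < 2300 → laminar, so f = 64/Re = 0.2028 (roughness is irrelevant in laminar flow).

f ≈ 0.2028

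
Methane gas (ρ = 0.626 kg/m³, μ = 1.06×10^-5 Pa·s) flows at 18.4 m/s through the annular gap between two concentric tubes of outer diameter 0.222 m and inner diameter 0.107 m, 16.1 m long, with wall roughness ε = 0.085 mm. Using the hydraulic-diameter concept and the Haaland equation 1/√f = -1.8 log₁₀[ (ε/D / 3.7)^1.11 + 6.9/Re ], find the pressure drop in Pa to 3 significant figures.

Hydraulic diameter D_h = 4A/P = D_o - D_i = 0.222 - 0.107 = 0.115 m.
Re = ρVD_h/μ = 0.626·18.4·0.115/1.06e-05 = 1.25e+05.
ε/D_h = 8.5e-05/0.115 = 0.000739; Haaland gives 1/√f = -1.8 log₁₀[7.83e-05+5.52e-05] = 6.974, so f = 0.02056.
ΔP = f(L/D_h)(ρV²/2) = 0.02056·16.1/0.115·106 = 305 Pa.

ΔP ≈ 305 Pa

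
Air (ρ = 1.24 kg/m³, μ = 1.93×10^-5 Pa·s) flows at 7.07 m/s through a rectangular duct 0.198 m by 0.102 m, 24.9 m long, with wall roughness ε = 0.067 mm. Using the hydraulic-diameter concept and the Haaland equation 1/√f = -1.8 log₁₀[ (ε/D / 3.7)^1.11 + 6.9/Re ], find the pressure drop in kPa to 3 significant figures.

Hydraulic diameter D_h = 4A/P = 4·(0.198·0.102)/(2·(0.198+0.102)) = 0.08078/0.6 = 0.1346 m.
Re = ρVD_h/μ = 1.24·7.07·0.1346/1.93e-05 = 6.116e+04.
ε/D_h = 6.7e-05/0.1346 = 0.000498; Haaland gives 1/√f = -1.8 log₁₀[5.04e-05+0.000113] = 6.817, so f = 0.02152.
ΔP = f(L/D_h)(ρV²/2) = 0.02152·24.9/0.1346·30.99 = 123.3 Pa.
ΔP = 0.123 kPa.

ΔP ≈ 0.123 kPa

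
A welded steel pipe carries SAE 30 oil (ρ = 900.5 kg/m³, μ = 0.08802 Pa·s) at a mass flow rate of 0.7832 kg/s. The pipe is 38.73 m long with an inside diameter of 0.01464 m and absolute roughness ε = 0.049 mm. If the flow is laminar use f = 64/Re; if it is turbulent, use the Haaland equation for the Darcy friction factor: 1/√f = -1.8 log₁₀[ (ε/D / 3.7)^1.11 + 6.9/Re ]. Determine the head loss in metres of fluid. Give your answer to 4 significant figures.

A = πD²/4 = π(0.01464)²/4 = 0.0001683 m²; mean velocity V = ṁ/(ρA) = 0.7832/(900.5 · 0.0001683) = 5.167 m/s.
Reynolds number Re = ρVD/μ = 900.5 · 5.167 · 0.01464 / 0.088 = 773.9.
Re < 2300 → laminar flow, so f = 64/Re = 64/773.9 = 0.0827 (the turbulent correlation is not needed).
Darcy-Weisbach: ΔP = f(L/D)(ρV²/2) = 0.0827·(38.73/0.01464)·(900.5·5.167²/2) = 0.0827·2645·1.202e+04 = 2.63e+06 Pa.
Head loss h_f = ΔP/(ρg) = 2.63e+06/(900.5·9.81) = 297.7 m.

h_f ≈ 297.7 m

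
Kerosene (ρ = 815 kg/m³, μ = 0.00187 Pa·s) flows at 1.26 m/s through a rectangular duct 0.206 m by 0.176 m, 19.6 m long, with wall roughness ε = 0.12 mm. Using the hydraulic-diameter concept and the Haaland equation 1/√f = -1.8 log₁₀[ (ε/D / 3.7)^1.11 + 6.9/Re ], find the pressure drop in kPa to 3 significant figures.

ΔP ≈ 1.37 kPa

Hydraulic diameter D_h = 4A/P = 4·(0.206·0.176)/(2·(0.206+0.176)) = 0.145/0.764 = 0.1898 m.
Re = ρVD_h/μ = 815·1.26·0.1898/0.00187 = 1.042e+05.
ε/D_h = 0.00012/0.1898 = 0.000632; Haaland gives 1/√f = -1.8 log₁₀[6.58e-05+6.62e-05] = 6.983, so f = 0.02051.
ΔP = f(L/D_h)(ρV²/2) = 0.02051·19.6/0.1898·646.9 = 1370 Pa.
ΔP = 1.37 kPa.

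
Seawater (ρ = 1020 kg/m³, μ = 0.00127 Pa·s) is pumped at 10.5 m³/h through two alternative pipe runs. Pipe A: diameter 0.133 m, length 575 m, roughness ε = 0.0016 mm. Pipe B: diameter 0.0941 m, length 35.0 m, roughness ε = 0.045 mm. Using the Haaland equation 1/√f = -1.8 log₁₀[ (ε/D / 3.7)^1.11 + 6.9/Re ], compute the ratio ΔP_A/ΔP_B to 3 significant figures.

ΔP_A/ΔP_B ≈ 3.02

Pipe A: V = Q/A = 0.002917/0.01389 = 0.2099 m/s; Re = 2.243e+04; ε/D = 1.2e-05; Haaland → f = 0.02504; ΔP_A = f(L/D)(ρV²/2) = 2433 Pa.
Pipe B: V = Q/A = 0.002917/0.006955 = 0.4194 m/s; Re = 3.17e+04; ε/D = 0.000478; Haaland → f = 0.02415; ΔP_B = f(L/D)(ρV²/2) = 805.6 Pa.
ΔP_A/ΔP_B = 2433/805.6 = 3.02.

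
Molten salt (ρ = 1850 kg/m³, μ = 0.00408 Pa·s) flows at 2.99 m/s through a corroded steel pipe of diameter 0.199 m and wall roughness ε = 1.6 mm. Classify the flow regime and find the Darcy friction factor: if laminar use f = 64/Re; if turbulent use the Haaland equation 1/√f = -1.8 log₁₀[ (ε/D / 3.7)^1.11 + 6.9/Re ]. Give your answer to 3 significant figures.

f ≈ 0.0356

Re = ρVD/μ = 1850·2.99·0.199/0.00408 = 2.698e+05.
Re > 4000 → turbulent. ε/D = 0.0016/0.199 = 0.00804; Haaland: 1/√f = -1.8 log₁₀[0.00111 + 2.56e-05] = 5.303, so f = 0.03556.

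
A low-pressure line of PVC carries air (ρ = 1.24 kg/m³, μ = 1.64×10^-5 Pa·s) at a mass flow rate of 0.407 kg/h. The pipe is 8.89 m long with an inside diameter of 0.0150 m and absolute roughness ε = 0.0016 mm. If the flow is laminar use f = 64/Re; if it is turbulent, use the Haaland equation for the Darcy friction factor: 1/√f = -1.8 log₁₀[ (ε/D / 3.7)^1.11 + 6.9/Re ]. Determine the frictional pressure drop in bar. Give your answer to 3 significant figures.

ṁ = 0.407 kg/h = 0.407/3600 = 0.0001131 kg/s.
A = πD²/4 = π(0.015)²/4 = 0.0001767 m²; mean velocity V = ṁ/(ρA) = 0.0001131/(1.24 · 0.0001767) = 0.5159 m/s.
Reynolds number Re = ρVD/μ = 1.24 · 0.5159 · 0.015 / 1.64e-05 = 585.1.
Re < 2300 → laminar flow, so f = 64/Re = 64/585.1 = 0.1094 (the turbulent correlation is not needed).
Darcy-Weisbach: ΔP = f(L/D)(ρV²/2) = 0.1094·(8.89/0.015)·(1.24·0.5159²/2) = 0.1094·592.7·0.165 = 10.7 Pa.
ΔP = 10.7 Pa = 1.07×10^-4 bar.

ΔP ≈ 1.07×10^-4 bar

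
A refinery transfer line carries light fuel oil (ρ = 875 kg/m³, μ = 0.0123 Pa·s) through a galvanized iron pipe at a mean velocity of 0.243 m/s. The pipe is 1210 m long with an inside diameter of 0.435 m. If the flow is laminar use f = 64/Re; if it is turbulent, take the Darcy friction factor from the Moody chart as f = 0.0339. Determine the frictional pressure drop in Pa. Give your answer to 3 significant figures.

ΔP ≈ 2440 Pa

Reynolds number Re = ρVD/μ = 875 · 0.243 · 0.435 / 0.0123 = 7520.
Re > 4000 → turbulent; use the Moody-chart value f = 0.0339.
Darcy-Weisbach: ΔP = f(L/D)(ρV²/2) = 0.0339·(1210/0.435)·(875·0.243²/2) = 0.0339·2782·25.83 = 2436 Pa.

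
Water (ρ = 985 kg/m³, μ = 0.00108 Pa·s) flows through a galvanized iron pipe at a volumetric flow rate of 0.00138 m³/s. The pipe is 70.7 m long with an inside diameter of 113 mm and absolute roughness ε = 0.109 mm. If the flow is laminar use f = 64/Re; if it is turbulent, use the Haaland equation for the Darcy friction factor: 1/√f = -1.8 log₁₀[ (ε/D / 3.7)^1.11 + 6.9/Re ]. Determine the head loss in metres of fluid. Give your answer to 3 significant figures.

Cross-sectional area A = πD²/4 = π(0.113)²/4 = 0.01003 m²; mean velocity V = Q/A = 0.00138/0.01003 = 0.1376 m/s.
Reynolds number Re = ρVD/μ = 985 · 0.1376 · 0.113 / 0.00108 = 1.418e+04.
Re > 4000 → turbulent. Relative roughness ε/D = 0.000109/0.113 = 0.000965. Haaland: 1/√f = -1.8 log₁₀[(0.000965/3.7)^1.11 + 6.9/1.418e+04] = -1.8 log₁₀[0.000105 + 0.000487] = 5.81, so f = 0.02962.
Darcy-Weisbach: ΔP = f(L/D)(ρV²/2) = 0.02962·(70.7/0.113)·(985·0.1376²/2) = 0.02962·625.7·9.325 = 172.8 Pa.
Head loss h_f = ΔP/(ρg) = 172.8/(985·9.81) = 0.0179 m.

h_f ≈ 0.0179 m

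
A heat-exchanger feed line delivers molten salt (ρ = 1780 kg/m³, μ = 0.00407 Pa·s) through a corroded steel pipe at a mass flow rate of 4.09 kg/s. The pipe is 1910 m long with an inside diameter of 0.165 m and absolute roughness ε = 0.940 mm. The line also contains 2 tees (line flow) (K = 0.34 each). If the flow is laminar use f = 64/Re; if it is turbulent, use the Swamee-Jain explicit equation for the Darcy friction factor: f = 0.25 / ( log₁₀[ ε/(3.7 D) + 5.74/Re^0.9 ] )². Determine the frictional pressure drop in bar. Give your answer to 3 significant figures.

ΔP ≈ 0.0486 bar

A = πD²/4 = π(0.165)²/4 = 0.02138 m²; mean velocity V = ṁ/(ρA) = 4.09/(1780 · 0.02138) = 0.1075 m/s.
Reynolds number Re = ρVD/μ = 1780 · 0.1075 · 0.165 / 0.00407 = 7755.
Re > 4000 → turbulent. Relative roughness ε/D = 0.00094/0.165 = 0.0057. Swamee-Jain: f = 0.25/(log₁₀[0.0057/3.7 + 5.74/7755^0.9])² = 0.25/(log₁₀[0.00154 + 0.00181])² = 0.25/(-2.475)² = 0.04082.
Total minor-loss coefficient ΣK = 2·0.34 = 0.68.
ΔP = [f·L/D + ΣK]·(ρV²/2) = [0.04082·1910/0.165 + 0.68]·(1780·0.1075²/2) = [472.6 + 0.68]·10.28 = 4864 Pa.
ΔP = 4864 Pa = 0.0486 bar.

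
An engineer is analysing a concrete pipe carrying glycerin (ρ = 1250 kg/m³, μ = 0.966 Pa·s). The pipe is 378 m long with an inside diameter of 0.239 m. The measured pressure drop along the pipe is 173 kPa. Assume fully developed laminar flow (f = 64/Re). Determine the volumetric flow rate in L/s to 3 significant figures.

For laminar flow, f = 64/Re with Re = ρVD/μ, so Darcy-Weisbach reduces to ΔP = 32μLV/D². Solving for V: V = ΔP·D²/(32μL) = 1.73e+05·(0.239)²/(32·0.966·378) = 0.8457 m/s.
Check: Re = ρVD/μ = 1250·0.8457·0.239/0.966 = 261.5 < 2300, so the laminar assumption holds.
Q = V·A = 0.8457·(π/4·0.239²) = 0.03794 m³/s = 37.9 L/s.

Q ≈ 37.9 L/s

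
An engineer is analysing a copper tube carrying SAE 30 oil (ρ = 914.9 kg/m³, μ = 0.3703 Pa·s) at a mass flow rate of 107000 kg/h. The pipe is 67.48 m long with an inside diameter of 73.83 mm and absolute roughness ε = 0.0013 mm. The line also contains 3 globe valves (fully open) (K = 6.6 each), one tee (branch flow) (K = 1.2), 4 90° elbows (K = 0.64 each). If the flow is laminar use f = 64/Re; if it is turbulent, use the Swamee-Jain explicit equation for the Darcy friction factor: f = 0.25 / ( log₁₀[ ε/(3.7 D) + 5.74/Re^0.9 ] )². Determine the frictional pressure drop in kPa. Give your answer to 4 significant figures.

ΔP ≈ 1734 kPa

ṁ = 107000 kg/h = 107000/3600 = 29.72 kg/s.
A = πD²/4 = π(0.07383)²/4 = 0.004281 m²; mean velocity V = ṁ/(ρA) = 29.72/(914.9 · 0.004281) = 7.588 m/s.
Reynolds number Re = ρVD/μ = 914.9 · 7.588 · 0.07383 / 0.37 = 1384.
Re < 2300 → laminar flow, so f = 64/Re = 64/1384 = 0.04624 (the turbulent correlation is not needed).
Total minor-loss coefficient ΣK = 3·6.6 + 1·1.2 + 4·0.64 = 23.6.
ΔP = [f·L/D + ΣK]·(ρV²/2) = [0.04624·67.48/0.07383 + 23.6]·(914.9·7.588²/2) = [42.26 + 23.6]·2.634e+04 = 1.734e+06 Pa.
ΔP = 1.734e+06 Pa = 1734 kPa.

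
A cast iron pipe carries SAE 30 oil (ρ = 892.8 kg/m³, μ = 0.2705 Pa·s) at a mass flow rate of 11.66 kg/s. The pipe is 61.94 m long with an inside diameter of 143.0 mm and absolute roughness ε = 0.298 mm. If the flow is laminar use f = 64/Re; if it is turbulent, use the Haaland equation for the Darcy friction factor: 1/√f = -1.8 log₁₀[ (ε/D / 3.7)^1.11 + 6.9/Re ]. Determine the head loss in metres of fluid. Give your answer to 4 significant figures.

h_f ≈ 2.434 m

A = πD²/4 = π(0.143)²/4 = 0.01606 m²; mean velocity V = ṁ/(ρA) = 11.66/(892.8 · 0.01606) = 0.8132 m/s.
Reynolds number Re = ρVD/μ = 892.8 · 0.8132 · 0.143 / 0.271 = 383.8.
Re < 2300 → laminar flow, so f = 64/Re = 64/383.8 = 0.1668 (the turbulent correlation is not needed).
Darcy-Weisbach: ΔP = f(L/D)(ρV²/2) = 0.1668·(61.94/0.143)·(892.8·0.8132²/2) = 0.1668·433.1·295.2 = 2.132e+04 Pa.
Head loss h_f = ΔP/(ρg) = 2.132e+04/(892.8·9.81) = 2.434 m.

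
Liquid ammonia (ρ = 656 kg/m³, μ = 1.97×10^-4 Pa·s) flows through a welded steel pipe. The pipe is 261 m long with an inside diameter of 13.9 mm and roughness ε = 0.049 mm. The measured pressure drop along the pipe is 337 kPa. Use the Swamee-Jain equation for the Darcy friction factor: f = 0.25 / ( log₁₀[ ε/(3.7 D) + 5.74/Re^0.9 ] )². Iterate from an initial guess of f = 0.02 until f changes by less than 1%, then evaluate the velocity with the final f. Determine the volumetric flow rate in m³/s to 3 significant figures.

Rearranging Darcy-Weisbach: V = √(2·ΔP·D/(f·L·ρ)). With ε/D = 4.9e-05/0.0139 = 0.00353, iterate starting from f = 0.02:
  f = 0.02 → V = √(2·3.37e+05·0.0139/(0.02·261·656)) = 1.654 m/s; Re = ρVD/μ = 7.656e+04; f → 0.02918
  f = 0.02918 → V = 1.369 m/s; Re = 6.338e+04; f → 0.02949
  f = 0.02949 → V = 1.362 m/s; Re = 6.304e+04; f → 0.0295
Converged (Δf/f < 1%). With the final f = 0.0295: V = √(2·3.37e+05·0.0139/(0.0295·261·656)) = 1.362 m/s.
Q = V·A = 1.362·(π/4·0.0139²) = 0.0002067 m³/s = 2.07×10^-4 m³/s.

Q ≈ 2.07×10^-4 m³/s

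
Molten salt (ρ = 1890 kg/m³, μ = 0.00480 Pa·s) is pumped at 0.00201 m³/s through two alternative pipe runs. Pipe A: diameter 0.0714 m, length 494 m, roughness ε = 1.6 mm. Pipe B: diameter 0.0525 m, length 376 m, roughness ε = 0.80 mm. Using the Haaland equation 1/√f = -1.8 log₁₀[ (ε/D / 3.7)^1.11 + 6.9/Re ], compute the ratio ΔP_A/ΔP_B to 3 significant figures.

Pipe A: V = Q/A = 0.00201/0.004004 = 0.502 m/s; Re = 1.411e+04; ε/D = 0.0224; Haaland → f = 0.0534; ΔP_A = f(L/D)(ρV²/2) = 8.798e+04 Pa.
Pipe B: V = Q/A = 0.00201/0.002165 = 0.9285 m/s; Re = 1.919e+04; ε/D = 0.0152; Haaland → f = 0.04625; ΔP_B = f(L/D)(ρV²/2) = 2.699e+05 Pa.
ΔP_A/ΔP_B = 8.798e+04/2.699e+05 = 0.326.

ΔP_A/ΔP_B ≈ 0.326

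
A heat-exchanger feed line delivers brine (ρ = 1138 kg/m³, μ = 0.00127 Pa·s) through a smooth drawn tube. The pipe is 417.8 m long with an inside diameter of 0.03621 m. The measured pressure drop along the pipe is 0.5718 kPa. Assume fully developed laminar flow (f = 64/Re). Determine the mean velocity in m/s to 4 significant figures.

For laminar flow, f = 64/Re with Re = ρVD/μ, so Darcy-Weisbach reduces to ΔP = 32μLV/D². Solving for V: V = ΔP·D²/(32μL) = 571.8·(0.03621)²/(32·0.00127·417.8) = 0.04415 m/s.
Check: Re = ρVD/μ = 1138·0.04415·0.03621/0.00127 = 1433 < 2300, so the laminar assumption holds.

V ≈ 0.04415 m/s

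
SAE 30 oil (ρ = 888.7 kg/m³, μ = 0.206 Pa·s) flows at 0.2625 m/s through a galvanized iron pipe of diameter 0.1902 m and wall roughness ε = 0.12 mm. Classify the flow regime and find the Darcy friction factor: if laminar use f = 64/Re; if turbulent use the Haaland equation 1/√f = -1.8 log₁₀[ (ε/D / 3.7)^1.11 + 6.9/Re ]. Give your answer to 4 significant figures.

Re = ρVD/μ = 888.7·0.2625·0.1902/0.206 = 215.4.
Re < 2300 → laminar, so f = 64/Re = 0.2971 (roughness is irrelevant in laminar flow).

f ≈ 0.2971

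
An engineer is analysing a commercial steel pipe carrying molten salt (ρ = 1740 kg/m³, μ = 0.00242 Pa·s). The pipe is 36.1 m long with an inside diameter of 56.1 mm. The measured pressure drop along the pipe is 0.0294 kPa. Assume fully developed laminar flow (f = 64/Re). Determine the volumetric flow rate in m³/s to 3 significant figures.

For laminar flow, f = 64/Re with Re = ρVD/μ, so Darcy-Weisbach reduces to ΔP = 32μLV/D². Solving for V: V = ΔP·D²/(32μL) = 29.4·(0.0561)²/(32·0.00242·36.1) = 0.0331 m/s.
Check: Re = ρVD/μ = 1740·0.0331·0.0561/0.00242 = 1335 < 2300, so the laminar assumption holds.
Q = V·A = 0.0331·(π/4·0.0561²) = 8.181e-05 m³/s = 8.18×10^-5 m³/s.

Q ≈ 8.18×10^-5 m³/s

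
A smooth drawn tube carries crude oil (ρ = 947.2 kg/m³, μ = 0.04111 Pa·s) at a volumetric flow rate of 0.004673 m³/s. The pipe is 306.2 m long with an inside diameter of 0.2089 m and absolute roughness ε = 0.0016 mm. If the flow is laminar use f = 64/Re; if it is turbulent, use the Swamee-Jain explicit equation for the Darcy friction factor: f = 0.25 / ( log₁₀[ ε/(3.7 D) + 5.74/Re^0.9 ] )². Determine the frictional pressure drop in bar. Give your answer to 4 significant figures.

Cross-sectional area A = πD²/4 = π(0.2089)²/4 = 0.03427 m²; mean velocity V = Q/A = 0.004673/0.03427 = 0.1363 m/s.
Reynolds number Re = ρVD/μ = 947.2 · 0.1363 · 0.2089 / 0.0411 = 656.2.
Re < 2300 → laminar flow, so f = 64/Re = 64/656.2 = 0.09753 (the turbulent correlation is not needed).
Darcy-Weisbach: ΔP = f(L/D)(ρV²/2) = 0.09753·(306.2/0.2089)·(947.2·0.1363²/2) = 0.09753·1466·8.804 = 1259 Pa.
ΔP = 1259 Pa = 0.01259 bar.

ΔP ≈ 0.01259 bar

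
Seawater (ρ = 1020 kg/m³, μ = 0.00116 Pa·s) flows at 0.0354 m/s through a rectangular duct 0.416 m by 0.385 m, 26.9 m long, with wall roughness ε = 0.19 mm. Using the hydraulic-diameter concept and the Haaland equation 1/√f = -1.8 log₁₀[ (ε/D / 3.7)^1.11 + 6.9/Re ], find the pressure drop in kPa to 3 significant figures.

ΔP ≈ 0.00128 kPa

Hydraulic diameter D_h = 4A/P = 4·(0.416·0.385)/(2·(0.416+0.385)) = 0.6406/1.602 = 0.3999 m.
Re = ρVD_h/μ = 1020·0.0354·0.3999/0.00116 = 1.245e+04.
ε/D_h = 0.00019/0.3999 = 0.000475; Haaland gives 1/√f = -1.8 log₁₀[4.79e-05+0.000554] = 5.796, so f = 0.02976.
ΔP = f(L/D_h)(ρV²/2) = 0.02976·26.9/0.3999·0.6391 = 1.28 Pa.
ΔP = 0.00128 kPa.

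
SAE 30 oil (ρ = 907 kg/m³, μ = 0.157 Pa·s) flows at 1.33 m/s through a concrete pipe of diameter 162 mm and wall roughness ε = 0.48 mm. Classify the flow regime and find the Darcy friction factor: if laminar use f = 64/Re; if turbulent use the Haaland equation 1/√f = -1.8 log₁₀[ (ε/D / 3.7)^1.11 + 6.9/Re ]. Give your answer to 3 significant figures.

f ≈ 0.0514

Re = ρVD/μ = 907·1.33·0.162/0.157 = 1245.
Re < 2300 → laminar, so f = 64/Re = 0.05142 (roughness is irrelevant in laminar flow).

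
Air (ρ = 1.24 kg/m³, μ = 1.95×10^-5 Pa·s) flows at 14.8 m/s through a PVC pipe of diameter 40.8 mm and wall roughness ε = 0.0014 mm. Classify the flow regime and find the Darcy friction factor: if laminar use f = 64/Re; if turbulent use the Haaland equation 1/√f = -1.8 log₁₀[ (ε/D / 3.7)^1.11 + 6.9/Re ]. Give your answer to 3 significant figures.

f ≈ 0.0221

Re = ρVD/μ = 1.24·14.8·0.0408/1.95e-05 = 3.84e+04.
Re > 4000 → turbulent. ε/D = 1.4e-06/0.0408 = 3.43e-05; Haaland: 1/√f = -1.8 log₁₀[2.59e-06 + 0.00018] = 6.731, so f = 0.02207.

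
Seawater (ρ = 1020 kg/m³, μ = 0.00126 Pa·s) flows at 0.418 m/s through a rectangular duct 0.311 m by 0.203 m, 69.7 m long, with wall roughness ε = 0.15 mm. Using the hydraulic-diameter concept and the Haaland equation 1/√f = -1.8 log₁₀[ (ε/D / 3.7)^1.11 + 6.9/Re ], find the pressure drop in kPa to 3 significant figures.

ΔP ≈ 0.531 kPa

Hydraulic diameter D_h = 4A/P = 4·(0.311·0.203)/(2·(0.311+0.203)) = 0.2525/1.028 = 0.2457 m.
Re = ρVD_h/μ = 1020·0.418·0.2457/0.00126 = 8.312e+04.
ε/D_h = 0.00015/0.2457 = 0.000611; Haaland gives 1/√f = -1.8 log₁₀[6.33e-05+8.3e-05] = 6.902, so f = 0.02099.
ΔP = f(L/D_h)(ρV²/2) = 0.02099·69.7/0.2457·89.11 = 530.7 Pa.
ΔP = 0.531 kPa.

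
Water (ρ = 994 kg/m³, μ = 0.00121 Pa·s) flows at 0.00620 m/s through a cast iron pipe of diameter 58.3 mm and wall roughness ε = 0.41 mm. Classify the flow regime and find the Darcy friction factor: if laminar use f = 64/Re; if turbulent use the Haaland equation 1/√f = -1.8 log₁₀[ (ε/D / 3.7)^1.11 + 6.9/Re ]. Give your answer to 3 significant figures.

Re = ρVD/μ = 994·0.0062·0.0583/0.00121 = 296.9.
Re < 2300 → laminar, so f = 64/Re = 0.2155 (roughness is irrelevant in laminar flow).

f ≈ 0.216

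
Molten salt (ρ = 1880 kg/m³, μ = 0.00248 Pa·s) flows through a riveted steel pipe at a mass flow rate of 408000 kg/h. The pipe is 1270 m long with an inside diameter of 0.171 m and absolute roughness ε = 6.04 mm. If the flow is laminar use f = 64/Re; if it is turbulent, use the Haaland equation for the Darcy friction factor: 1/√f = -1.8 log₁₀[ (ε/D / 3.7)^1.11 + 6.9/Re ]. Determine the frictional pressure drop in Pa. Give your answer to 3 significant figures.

ṁ = 408000 kg/h = 408000/3600 = 113.3 kg/s.
A = πD²/4 = π(0.171)²/4 = 0.02297 m²; mean velocity V = ṁ/(ρA) = 113.3/(1880 · 0.02297) = 2.625 m/s.
Reynolds number Re = ρVD/μ = 1880 · 2.625 · 0.171 / 0.00248 = 3.403e+05.
Re > 4000 → turbulent. Relative roughness ε/D = 0.00604/0.171 = 0.0353. Haaland: 1/√f = -1.8 log₁₀[(0.0353/3.7)^1.11 + 6.9/3.403e+05] = -1.8 log₁₀[0.00572 + 2.03e-05] = 4.034, so f = 0.06147.
Darcy-Weisbach: ΔP = f(L/D)(ρV²/2) = 0.06147·(1270/0.171)·(1880·2.625²/2) = 0.06147·7427·6477 = 2.957e+06 Pa.

ΔP ≈ 2.96×10^6 Pa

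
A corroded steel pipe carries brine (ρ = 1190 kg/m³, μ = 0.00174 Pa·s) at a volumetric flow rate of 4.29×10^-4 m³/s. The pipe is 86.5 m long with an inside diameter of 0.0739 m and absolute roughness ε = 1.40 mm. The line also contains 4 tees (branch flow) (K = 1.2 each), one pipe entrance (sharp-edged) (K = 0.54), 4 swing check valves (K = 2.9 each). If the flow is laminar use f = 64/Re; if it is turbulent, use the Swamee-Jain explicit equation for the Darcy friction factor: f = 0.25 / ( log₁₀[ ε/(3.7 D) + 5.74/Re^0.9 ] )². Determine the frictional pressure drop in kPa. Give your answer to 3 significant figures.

Cross-sectional area A = πD²/4 = π(0.0739)²/4 = 0.004289 m²; mean velocity V = Q/A = 0.000429/0.004289 = 0.1 m/s.
Reynolds number Re = ρVD/μ = 1190 · 0.1 · 0.0739 / 0.00174 = 5055.
Re > 4000 → turbulent. Relative roughness ε/D = 0.0014/0.0739 = 0.0189. Swamee-Jain: f = 0.25/(log₁₀[0.0189/3.7 + 5.74/5055^0.9])² = 0.25/(log₁₀[0.00512 + 0.00266])² = 0.25/(-2.109)² = 0.05622.
Total minor-loss coefficient ΣK = 4·1.2 + 1·0.54 + 4·2.9 = 16.9.
ΔP = [f·L/D + ΣK]·(ρV²/2) = [0.05622·86.5/0.0739 + 16.9]·(1190·0.1²/2) = [65.8 + 16.9]·5.952 = 492.5 Pa.
ΔP = 492.5 Pa = 0.493 kPa.

ΔP ≈ 0.493 kPa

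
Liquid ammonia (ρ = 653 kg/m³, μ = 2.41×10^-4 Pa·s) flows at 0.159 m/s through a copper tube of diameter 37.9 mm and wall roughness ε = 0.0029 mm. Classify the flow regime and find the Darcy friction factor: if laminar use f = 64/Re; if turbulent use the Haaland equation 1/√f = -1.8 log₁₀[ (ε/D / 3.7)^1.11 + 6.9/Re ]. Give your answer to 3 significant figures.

Re = ρVD/μ = 653·0.159·0.0379/0.000241 = 1.633e+04.
Re > 4000 → turbulent. ε/D = 2.9e-06/0.0379 = 7.65e-05; Haaland: 1/√f = -1.8 log₁₀[6.31e-06 + 0.000423] = 6.062, so f = 0.02721.

f ≈ 0.0272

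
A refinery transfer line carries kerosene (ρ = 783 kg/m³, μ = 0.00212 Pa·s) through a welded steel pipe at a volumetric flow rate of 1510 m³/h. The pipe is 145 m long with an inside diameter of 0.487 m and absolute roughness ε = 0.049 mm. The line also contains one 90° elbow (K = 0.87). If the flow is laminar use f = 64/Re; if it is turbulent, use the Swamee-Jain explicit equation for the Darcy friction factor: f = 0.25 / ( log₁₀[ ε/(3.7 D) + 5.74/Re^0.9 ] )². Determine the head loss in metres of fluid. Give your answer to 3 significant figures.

Q = 1510 m³/h = 1510/3600 = 0.4194 m³/s.
Cross-sectional area A = πD²/4 = π(0.487)²/4 = 0.1863 m²; mean velocity V = Q/A = 0.4194/0.1863 = 2.252 m/s.
Reynolds number Re = ρVD/μ = 783 · 2.252 · 0.487 / 0.00212 = 4.05e+05.
Re > 4000 → turbulent. Relative roughness ε/D = 4.9e-05/0.487 = 0.000101. Swamee-Jain: f = 0.25/(log₁₀[0.000101/3.7 + 5.74/4.05e+05^0.9])² = 0.25/(log₁₀[2.72e-05 + 5.15e-05])² = 0.25/(-4.104)² = 0.01484.
Total minor-loss coefficient ΣK = 1·0.87 = 0.87.
ΔP = [f·L/D + ΣK]·(ρV²/2) = [0.01484·145/0.487 + 0.87]·(783·2.252²/2) = [4.42 + 0.87]·1985 = 1.05e+04 Pa.
Head loss h_f = ΔP/(ρg) = 1.05e+04/(783·9.81) = 1.37 m.

h_f ≈ 1.37 m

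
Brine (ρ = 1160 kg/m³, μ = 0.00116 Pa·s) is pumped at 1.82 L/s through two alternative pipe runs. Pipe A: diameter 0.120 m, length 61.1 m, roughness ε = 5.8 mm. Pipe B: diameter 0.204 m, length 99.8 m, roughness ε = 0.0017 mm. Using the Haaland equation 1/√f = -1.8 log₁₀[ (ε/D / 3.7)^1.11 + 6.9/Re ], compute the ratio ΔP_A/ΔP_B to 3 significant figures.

ΔP_A/ΔP_B ≈ 20.9

Pipe A: V = Q/A = 0.00182/0.01131 = 0.1609 m/s; Re = 1.931e+04; ε/D = 0.0483; Haaland → f = 0.07186; ΔP_A = f(L/D)(ρV²/2) = 549.6 Pa.
Pipe B: V = Q/A = 0.00182/0.03269 = 0.05568 m/s; Re = 1.136e+04; ε/D = 8.33e-06; Haaland → f = 0.02984; ΔP_B = f(L/D)(ρV²/2) = 26.25 Pa.
ΔP_A/ΔP_B = 549.6/26.25 = 20.9.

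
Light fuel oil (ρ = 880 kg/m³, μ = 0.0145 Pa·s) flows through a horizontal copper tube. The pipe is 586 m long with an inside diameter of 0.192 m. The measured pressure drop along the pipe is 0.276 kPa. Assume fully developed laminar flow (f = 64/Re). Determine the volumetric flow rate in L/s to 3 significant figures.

Q ≈ 1.08 L/s

For laminar flow, f = 64/Re with Re = ρVD/μ, so Darcy-Weisbach reduces to ΔP = 32μLV/D². Solving for V: V = ΔP·D²/(32μL) = 276·(0.192)²/(32·0.0145·586) = 0.03742 m/s.
Check: Re = ρVD/μ = 880·0.03742·0.192/0.0145 = 436 < 2300, so the laminar assumption holds.
Q = V·A = 0.03742·(π/4·0.192²) = 0.001083 m³/s = 1.08 L/s.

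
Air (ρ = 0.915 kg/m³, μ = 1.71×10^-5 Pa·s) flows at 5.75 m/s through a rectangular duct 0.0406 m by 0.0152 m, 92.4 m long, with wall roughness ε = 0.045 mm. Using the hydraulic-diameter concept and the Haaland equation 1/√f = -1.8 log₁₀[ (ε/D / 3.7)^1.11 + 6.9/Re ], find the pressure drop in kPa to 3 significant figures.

ΔP ≈ 2.32 kPa

Hydraulic diameter D_h = 4A/P = 4·(0.0406·0.0152)/(2·(0.0406+0.0152)) = 0.002468/0.1116 = 0.02212 m.
Re = ρVD_h/μ = 0.915·5.75·0.02212/1.71e-05 = 6805.
ε/D_h = 4.5e-05/0.02212 = 0.00203; Haaland gives 1/√f = -1.8 log₁₀[0.000241+0.00101] = 5.223, so f = 0.03666.
ΔP = f(L/D_h)(ρV²/2) = 0.03666·92.4/0.02212·15.13 = 2317 Pa.
ΔP = 2.32 kPa.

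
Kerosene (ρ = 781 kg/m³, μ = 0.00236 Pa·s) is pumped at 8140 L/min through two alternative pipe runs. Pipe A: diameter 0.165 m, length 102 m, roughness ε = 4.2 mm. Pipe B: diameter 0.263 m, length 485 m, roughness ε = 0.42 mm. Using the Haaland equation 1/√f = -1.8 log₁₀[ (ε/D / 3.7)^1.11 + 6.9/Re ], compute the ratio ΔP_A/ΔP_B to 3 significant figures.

Pipe A: V = Q/A = 0.1357/0.02138 = 6.345 m/s; Re = 3.464e+05; ε/D = 0.0255; Haaland → f = 0.05367; ΔP_A = f(L/D)(ρV²/2) = 5.215e+05 Pa.
Pipe B: V = Q/A = 0.1357/0.05433 = 2.497 m/s; Re = 2.174e+05; ε/D = 0.0016; Haaland → f = 0.02297; ΔP_B = f(L/D)(ρV²/2) = 1.031e+05 Pa.
ΔP_A/ΔP_B = 5.215e+05/1.031e+05 = 5.06.

ΔP_A/ΔP_B ≈ 5.06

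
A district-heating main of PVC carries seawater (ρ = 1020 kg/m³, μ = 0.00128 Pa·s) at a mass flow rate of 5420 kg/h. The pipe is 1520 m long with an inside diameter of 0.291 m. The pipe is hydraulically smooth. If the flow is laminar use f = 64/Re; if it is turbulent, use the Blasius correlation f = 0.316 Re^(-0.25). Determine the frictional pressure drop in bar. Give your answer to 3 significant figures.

ΔP ≈ 4.90×10^-4 bar

ṁ = 5420 kg/h = 5420/3600 = 1.506 kg/s.
A = πD²/4 = π(0.291)²/4 = 0.06651 m²; mean velocity V = ṁ/(ρA) = 1.506/(1020 · 0.06651) = 0.02219 m/s.
Reynolds number Re = ρVD/μ = 1020 · 0.02219 · 0.291 / 0.00128 = 5146.
Re > 4000 → turbulent. Smooth-pipe (Blasius): f = 0.316 Re^(-0.25) = 0.316/(5146)^0.25 = 0.03731.
Darcy-Weisbach: ΔP = f(L/D)(ρV²/2) = 0.03731·(1520/0.291)·(1020·0.02219²/2) = 0.03731·5223·0.2512 = 48.95 Pa.
ΔP = 48.95 Pa = 4.90×10^-4 bar.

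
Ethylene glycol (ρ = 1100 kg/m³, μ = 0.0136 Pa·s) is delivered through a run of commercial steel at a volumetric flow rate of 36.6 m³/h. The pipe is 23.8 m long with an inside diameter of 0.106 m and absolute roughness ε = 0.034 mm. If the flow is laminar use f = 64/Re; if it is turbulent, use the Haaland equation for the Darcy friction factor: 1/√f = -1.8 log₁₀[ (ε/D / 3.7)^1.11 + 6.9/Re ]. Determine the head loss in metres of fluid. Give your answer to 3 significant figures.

Q = 36.6 m³/h = 36.6/3600 = 0.01017 m³/s.
Cross-sectional area A = πD²/4 = π(0.106)²/4 = 0.008825 m²; mean velocity V = Q/A = 0.01017/0.008825 = 1.152 m/s.
Reynolds number Re = ρVD/μ = 1100 · 1.152 · 0.106 / 0.0136 = 9877.
Re > 4000 → turbulent. Relative roughness ε/D = 3.4e-05/0.106 = 0.000321. Haaland: 1/√f = -1.8 log₁₀[(0.000321/3.7)^1.11 + 6.9/9877] = -1.8 log₁₀[3.1e-05 + 0.000699] = 5.646, so f = 0.03136.
Darcy-Weisbach: ΔP = f(L/D)(ρV²/2) = 0.03136·(23.8/0.106)·(1100·1.152²/2) = 0.03136·224.5·730 = 5141 Pa.
Head loss h_f = ΔP/(ρg) = 5141/(1100·9.81) = 0.476 m.

h_f ≈ 0.476 m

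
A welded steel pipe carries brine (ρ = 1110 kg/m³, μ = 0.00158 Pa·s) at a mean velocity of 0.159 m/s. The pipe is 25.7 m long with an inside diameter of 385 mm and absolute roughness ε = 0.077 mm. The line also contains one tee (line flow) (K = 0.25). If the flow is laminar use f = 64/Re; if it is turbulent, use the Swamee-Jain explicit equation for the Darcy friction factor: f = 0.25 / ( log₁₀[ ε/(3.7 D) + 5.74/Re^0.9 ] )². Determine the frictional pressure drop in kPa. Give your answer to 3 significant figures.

Reynolds number Re = ρVD/μ = 1110 · 0.159 · 0.385 / 0.00158 = 4.301e+04.
Re > 4000 → turbulent. Relative roughness ε/D = 7.7e-05/0.385 = 0.0002. Swamee-Jain: f = 0.25/(log₁₀[0.0002/3.7 + 5.74/4.301e+04^0.9])² = 0.25/(log₁₀[5.41e-05 + 0.000388])² = 0.25/(-3.355)² = 0.02222.
Total minor-loss coefficient ΣK = 1·0.25 = 0.25.
ΔP = [f·L/D + ΣK]·(ρV²/2) = [0.02222·25.7/0.385 + 0.25]·(1110·0.159²/2) = [1.483 + 0.25]·14.03 = 24.32 Pa.
ΔP = 24.32 Pa = 0.0243 kPa.

ΔP ≈ 0.0243 kPa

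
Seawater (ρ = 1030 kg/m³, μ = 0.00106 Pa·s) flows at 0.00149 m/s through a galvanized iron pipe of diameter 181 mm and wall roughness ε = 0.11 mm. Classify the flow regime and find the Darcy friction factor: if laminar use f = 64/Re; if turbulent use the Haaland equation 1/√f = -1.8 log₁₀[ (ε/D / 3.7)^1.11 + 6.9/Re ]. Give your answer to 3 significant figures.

f ≈ 0.244

Re = ρVD/μ = 1030·0.00149·0.181/0.00106 = 262.1.
Re < 2300 → laminar, so f = 64/Re = 0.2442 (roughness is irrelevant in laminar flow).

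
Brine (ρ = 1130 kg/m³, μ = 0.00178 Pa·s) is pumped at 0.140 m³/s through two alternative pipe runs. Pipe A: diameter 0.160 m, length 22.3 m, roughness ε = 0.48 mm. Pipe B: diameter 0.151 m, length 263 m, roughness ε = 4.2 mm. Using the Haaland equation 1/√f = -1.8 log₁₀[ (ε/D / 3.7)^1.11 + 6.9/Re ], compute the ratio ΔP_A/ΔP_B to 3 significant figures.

Pipe A: V = Q/A = 0.14/0.02011 = 6.963 m/s; Re = 7.073e+05; ε/D = 0.003; Haaland → f = 0.02639; ΔP_A = f(L/D)(ρV²/2) = 1.008e+05 Pa.
Pipe B: V = Q/A = 0.14/0.01791 = 7.818 m/s; Re = 7.494e+05; ε/D = 0.0278; Haaland → f = 0.05557; ΔP_B = f(L/D)(ρV²/2) = 3.342e+06 Pa.
ΔP_A/ΔP_B = 1.008e+05/3.342e+06 = 0.0301.

ΔP_A/ΔP_B ≈ 0.0301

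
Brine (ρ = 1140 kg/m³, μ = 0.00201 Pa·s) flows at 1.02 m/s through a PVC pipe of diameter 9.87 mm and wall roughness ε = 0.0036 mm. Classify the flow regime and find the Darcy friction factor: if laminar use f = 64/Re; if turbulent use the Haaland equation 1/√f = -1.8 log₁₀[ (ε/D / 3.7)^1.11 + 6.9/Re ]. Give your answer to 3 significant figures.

f ≈ 0.0366

Re = ρVD/μ = 1140·1.02·0.00987/0.00201 = 5710.
Re > 4000 → turbulent. ε/D = 3.6e-06/0.00987 = 0.000365; Haaland: 1/√f = -1.8 log₁₀[3.57e-05 + 0.00121] = 5.229, so f = 0.03657.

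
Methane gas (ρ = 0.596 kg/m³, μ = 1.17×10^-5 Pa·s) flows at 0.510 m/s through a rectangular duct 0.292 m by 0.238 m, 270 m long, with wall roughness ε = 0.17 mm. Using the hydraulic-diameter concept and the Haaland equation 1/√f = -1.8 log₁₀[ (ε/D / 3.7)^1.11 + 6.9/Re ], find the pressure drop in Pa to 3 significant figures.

ΔP ≈ 2.80 Pa

Hydraulic diameter D_h = 4A/P = 4·(0.292·0.238)/(2·(0.292+0.238)) = 0.278/1.06 = 0.2622 m.
Re = ρVD_h/μ = 0.596·0.51·0.2622/1.17e-05 = 6813.
ε/D_h = 0.00017/0.2622 = 0.000648; Haaland gives 1/√f = -1.8 log₁₀[6.77e-05+0.00101] = 5.34, so f = 0.03507.
ΔP = f(L/D_h)(ρV²/2) = 0.03507·270/0.2622·0.07751 = 2.799 Pa.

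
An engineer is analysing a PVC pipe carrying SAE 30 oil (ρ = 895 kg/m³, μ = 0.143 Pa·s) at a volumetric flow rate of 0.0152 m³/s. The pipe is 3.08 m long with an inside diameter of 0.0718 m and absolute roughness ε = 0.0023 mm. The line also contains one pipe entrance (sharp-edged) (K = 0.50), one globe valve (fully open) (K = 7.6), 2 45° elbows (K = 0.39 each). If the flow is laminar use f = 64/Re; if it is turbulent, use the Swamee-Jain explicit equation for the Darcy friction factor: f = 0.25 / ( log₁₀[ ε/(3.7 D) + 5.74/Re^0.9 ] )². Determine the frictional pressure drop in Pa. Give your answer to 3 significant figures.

ΔP ≈ 66300 Pa

Cross-sectional area A = πD²/4 = π(0.0718)²/4 = 0.004049 m²; mean velocity V = Q/A = 0.0152/0.004049 = 3.754 m/s.
Reynolds number Re = ρVD/μ = 895 · 3.754 · 0.0718 / 0.143 = 1687.
Re < 2300 → laminar flow, so f = 64/Re = 64/1687 = 0.03794 (the turbulent correlation is not needed).
Total minor-loss coefficient ΣK = 1·0.5 + 1·7.6 + 2·0.39 = 8.88.
ΔP = [f·L/D + ΣK]·(ρV²/2) = [0.03794·3.08/0.0718 + 8.88]·(895·3.754²/2) = [1.627 + 8.88]·6307 = 6.627e+04 Pa.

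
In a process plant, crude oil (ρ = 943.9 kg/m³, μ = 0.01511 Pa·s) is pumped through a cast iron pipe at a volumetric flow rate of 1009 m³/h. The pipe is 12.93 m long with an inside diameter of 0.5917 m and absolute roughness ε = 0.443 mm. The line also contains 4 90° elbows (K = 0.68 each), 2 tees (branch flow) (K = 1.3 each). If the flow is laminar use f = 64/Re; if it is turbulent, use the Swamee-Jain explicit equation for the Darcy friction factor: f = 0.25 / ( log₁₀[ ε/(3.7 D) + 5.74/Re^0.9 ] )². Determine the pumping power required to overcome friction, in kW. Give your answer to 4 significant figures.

Q = 1009 m³/h = 1009/3600 = 0.2803 m³/s.
Cross-sectional area A = πD²/4 = π(0.5917)²/4 = 0.275 m²; mean velocity V = Q/A = 0.2803/0.275 = 1.019 m/s.
Reynolds number Re = ρVD/μ = 943.9 · 1.019 · 0.5917 / 0.0151 = 3.768e+04.
Re > 4000 → turbulent. Relative roughness ε/D = 0.000443/0.5917 = 0.000749. Swamee-Jain: f = 0.25/(log₁₀[0.000749/3.7 + 5.74/3.768e+04^0.9])² = 0.25/(log₁₀[0.000202 + 0.000437])² = 0.25/(-3.194)² = 0.0245.
Total minor-loss coefficient ΣK = 4·0.68 + 2·1.3 = 5.32.
ΔP = [f·L/D + ΣK]·(ρV²/2) = [0.0245·12.93/0.5917 + 5.32]·(943.9·1.019²/2) = [0.5354 + 5.32]·490.3 = 2871 Pa.
Pumping power P = QΔP = 0.2803·2871 = 804.70 W = 0.8047 kW.

P ≈ 0.8047 kW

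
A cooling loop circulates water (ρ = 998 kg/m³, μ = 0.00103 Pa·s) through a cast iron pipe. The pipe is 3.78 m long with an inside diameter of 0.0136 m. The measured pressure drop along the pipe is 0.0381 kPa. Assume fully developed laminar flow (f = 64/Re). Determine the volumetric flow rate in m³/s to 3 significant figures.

Q ≈ 8.22×10^-6 m³/s

For laminar flow, f = 64/Re with Re = ρVD/μ, so Darcy-Weisbach reduces to ΔP = 32μLV/D². Solving for V: V = ΔP·D²/(32μL) = 38.1·(0.0136)²/(32·0.00103·3.78) = 0.05656 m/s.
Check: Re = ρVD/μ = 998·0.05656·0.0136/0.00103 = 745.3 < 2300, so the laminar assumption holds.
Q = V·A = 0.05656·(π/4·0.0136²) = 8.217e-06 m³/s = 8.22×10^-6 m³/s.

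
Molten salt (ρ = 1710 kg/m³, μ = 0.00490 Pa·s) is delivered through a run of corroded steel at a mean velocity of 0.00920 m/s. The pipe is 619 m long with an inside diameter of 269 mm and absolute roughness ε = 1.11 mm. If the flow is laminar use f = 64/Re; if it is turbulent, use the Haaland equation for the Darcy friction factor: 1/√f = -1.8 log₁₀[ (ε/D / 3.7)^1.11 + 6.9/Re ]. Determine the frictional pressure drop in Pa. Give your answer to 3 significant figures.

ΔP ≈ 12.3 Pa

Reynolds number Re = ρVD/μ = 1710 · 0.0092 · 0.269 / 0.0049 = 863.7.
Re < 2300 → laminar flow, so f = 64/Re = 64/863.7 = 0.0741 (the turbulent correlation is not needed).
Darcy-Weisbach: ΔP = f(L/D)(ρV²/2) = 0.0741·(619/0.269)·(1710·0.0092²/2) = 0.0741·2301·0.07237 = 12.34 Pa.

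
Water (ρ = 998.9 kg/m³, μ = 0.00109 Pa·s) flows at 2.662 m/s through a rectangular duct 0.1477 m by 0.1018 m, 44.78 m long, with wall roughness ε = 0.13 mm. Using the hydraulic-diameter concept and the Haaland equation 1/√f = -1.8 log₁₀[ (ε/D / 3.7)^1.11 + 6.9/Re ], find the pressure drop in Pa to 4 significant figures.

ΔP ≈ 27440 Pa

Hydraulic diameter D_h = 4A/P = 4·(0.1477·0.1018)/(2·(0.1477+0.1018)) = 0.06014/0.499 = 0.1205 m.
Re = ρVD_h/μ = 998.9·2.662·0.1205/0.00109 = 2.94e+05.
ε/D_h = 0.00013/0.1205 = 0.00108; Haaland gives 1/√f = -1.8 log₁₀[0.000119+2.35e-05] = 6.923, so f = 0.02086.
ΔP = f(L/D_h)(ρV²/2) = 0.02086·44.78/0.1205·3539 = 2.744e+04 Pa.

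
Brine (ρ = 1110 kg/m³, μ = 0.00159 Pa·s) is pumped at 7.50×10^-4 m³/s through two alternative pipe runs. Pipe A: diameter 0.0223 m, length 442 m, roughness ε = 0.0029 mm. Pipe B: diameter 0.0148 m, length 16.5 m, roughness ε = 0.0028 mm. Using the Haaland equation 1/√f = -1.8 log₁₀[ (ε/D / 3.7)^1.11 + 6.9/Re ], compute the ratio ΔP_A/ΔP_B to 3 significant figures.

Pipe A: V = Q/A = 0.00075/0.0003906 = 1.92 m/s; Re = 2.989e+04; ε/D = 0.00013; Haaland → f = 0.02361; ΔP_A = f(L/D)(ρV²/2) = 9.576e+05 Pa.
Pipe B: V = Q/A = 0.00075/0.000172 = 4.36 m/s; Re = 4.504e+04; ε/D = 0.000189; Haaland → f = 0.02173; ΔP_B = f(L/D)(ρV²/2) = 2.556e+05 Pa.
ΔP_A/ΔP_B = 9.576e+05/2.556e+05 = 3.75.

ΔP_A/ΔP_B ≈ 3.75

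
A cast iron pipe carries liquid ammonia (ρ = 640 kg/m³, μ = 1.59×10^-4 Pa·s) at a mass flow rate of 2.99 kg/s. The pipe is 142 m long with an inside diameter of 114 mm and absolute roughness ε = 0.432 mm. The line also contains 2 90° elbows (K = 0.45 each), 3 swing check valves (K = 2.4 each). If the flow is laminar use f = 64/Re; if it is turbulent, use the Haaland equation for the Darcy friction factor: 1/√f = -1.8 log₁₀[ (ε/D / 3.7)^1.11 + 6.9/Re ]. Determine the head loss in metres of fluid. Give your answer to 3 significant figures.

A = πD²/4 = π(0.114)²/4 = 0.01021 m²; mean velocity V = ṁ/(ρA) = 2.99/(640 · 0.01021) = 0.4577 m/s.
Reynolds number Re = ρVD/μ = 640 · 0.4577 · 0.114 / 0.000159 = 2.1e+05.
Re > 4000 → turbulent. Relative roughness ε/D = 0.000432/0.114 = 0.00379. Haaland: 1/√f = -1.8 log₁₀[(0.00379/3.7)^1.11 + 6.9/2.1e+05] = -1.8 log₁₀[0.00048 + 3.29e-05] = 5.922, so f = 0.02852.
Total minor-loss coefficient ΣK = 2·0.45 + 3·2.4 = 8.1.
ΔP = [f·L/D + ΣK]·(ρV²/2) = [0.02852·142/0.114 + 8.1]·(640·0.4577²/2) = [35.52 + 8.1]·67.04 = 2925 Pa.
Head loss h_f = ΔP/(ρg) = 2925/(640·9.81) = 0.466 m.

h_f ≈ 0.466 m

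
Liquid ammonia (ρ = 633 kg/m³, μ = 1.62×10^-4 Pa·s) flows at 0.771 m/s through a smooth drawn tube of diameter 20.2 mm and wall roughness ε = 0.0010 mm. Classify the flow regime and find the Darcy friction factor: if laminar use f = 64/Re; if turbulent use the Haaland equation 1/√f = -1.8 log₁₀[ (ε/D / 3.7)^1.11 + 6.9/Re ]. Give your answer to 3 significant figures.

Re = ρVD/μ = 633·0.771·0.0202/0.000162 = 6.085e+04.
Re > 4000 → turbulent. ε/D = 1e-06/0.0202 = 4.95e-05; Haaland: 1/√f = -1.8 log₁₀[3.89e-06 + 0.000113] = 7.075, so f = 0.01998.

f ≈ 0.0200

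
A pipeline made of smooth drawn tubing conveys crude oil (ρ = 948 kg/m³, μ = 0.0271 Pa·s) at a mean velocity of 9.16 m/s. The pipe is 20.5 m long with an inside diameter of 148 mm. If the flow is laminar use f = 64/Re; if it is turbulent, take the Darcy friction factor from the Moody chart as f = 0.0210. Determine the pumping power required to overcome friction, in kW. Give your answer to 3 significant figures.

Reynolds number Re = ρVD/μ = 948 · 9.16 · 0.148 / 0.0271 = 4.742e+04.
Re > 4000 → turbulent; use the Moody-chart value f = 0.0210.
Darcy-Weisbach: ΔP = f(L/D)(ρV²/2) = 0.021·(20.5/0.148)·(948·9.16²/2) = 0.021·138.5·3.977e+04 = 1.157e+05 Pa.
Q = V·A = 9.16·0.0172 = 0.1576 m³/s.
Pumping power P = QΔP = 0.1576·1.157e+05 = 18230 W = 18.2 kW.

P ≈ 18.2 kW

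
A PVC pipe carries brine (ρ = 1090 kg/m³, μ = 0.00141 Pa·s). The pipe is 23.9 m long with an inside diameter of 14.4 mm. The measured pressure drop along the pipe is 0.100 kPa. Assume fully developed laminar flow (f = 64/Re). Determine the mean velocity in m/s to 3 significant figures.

V ≈ 0.0192 m/s

For laminar flow, f = 64/Re with Re = ρVD/μ, so Darcy-Weisbach reduces to ΔP = 32μLV/D². Solving for V: V = ΔP·D²/(32μL) = 100·(0.0144)²/(32·0.00141·23.9) = 0.01923 m/s.
Check: Re = ρVD/μ = 1090·0.01923·0.0144/0.00141 = 214.1 < 2300, so the laminar assumption holds.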